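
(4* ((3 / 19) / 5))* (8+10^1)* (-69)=-14904 / 95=-156.88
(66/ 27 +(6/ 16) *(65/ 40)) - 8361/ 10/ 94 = -790619/ 135360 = -5.84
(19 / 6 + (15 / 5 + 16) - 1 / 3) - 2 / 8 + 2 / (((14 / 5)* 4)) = 21.76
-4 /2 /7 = -2 /7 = -0.29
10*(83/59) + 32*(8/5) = 19254/295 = 65.27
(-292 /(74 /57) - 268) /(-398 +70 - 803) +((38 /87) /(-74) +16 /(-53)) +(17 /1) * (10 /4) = 63029559 /1478594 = 42.63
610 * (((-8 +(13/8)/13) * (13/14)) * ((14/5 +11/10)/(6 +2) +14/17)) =-12725271/2176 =-5848.01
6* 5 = 30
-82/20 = -4.10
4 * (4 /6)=8 /3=2.67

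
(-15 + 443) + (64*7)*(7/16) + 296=920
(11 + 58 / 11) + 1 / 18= 3233 / 198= 16.33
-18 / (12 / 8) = -12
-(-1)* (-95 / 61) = -95 / 61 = -1.56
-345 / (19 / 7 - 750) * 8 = 19320 / 5231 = 3.69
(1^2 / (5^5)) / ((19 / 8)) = 8 / 59375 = 0.00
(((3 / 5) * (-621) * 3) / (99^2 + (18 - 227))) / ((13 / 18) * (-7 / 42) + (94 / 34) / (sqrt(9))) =-2565351 / 17637290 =-0.15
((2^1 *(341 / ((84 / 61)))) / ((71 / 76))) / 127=790438 / 189357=4.17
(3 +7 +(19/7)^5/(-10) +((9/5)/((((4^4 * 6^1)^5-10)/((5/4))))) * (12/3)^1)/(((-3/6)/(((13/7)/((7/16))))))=707252446487144203110816/17602824830965409765345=40.18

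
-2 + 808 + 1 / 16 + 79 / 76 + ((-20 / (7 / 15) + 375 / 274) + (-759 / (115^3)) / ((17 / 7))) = 250908995384309 / 327722906000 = 765.61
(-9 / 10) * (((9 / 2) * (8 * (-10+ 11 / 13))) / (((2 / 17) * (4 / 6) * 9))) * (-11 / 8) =-577.72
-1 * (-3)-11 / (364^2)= 397477 / 132496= 3.00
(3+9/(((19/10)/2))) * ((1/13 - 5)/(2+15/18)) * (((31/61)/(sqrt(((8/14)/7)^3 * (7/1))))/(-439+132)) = 17280144 * sqrt(7)/78634673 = 0.58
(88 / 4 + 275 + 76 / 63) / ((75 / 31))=582397 / 4725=123.26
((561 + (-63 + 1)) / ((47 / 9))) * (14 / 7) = 8982 / 47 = 191.11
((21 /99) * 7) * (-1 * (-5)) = 245 /33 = 7.42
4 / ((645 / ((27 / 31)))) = 36 / 6665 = 0.01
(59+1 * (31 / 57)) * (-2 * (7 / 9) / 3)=-47516 / 1539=-30.87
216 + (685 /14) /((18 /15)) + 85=28709 /84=341.77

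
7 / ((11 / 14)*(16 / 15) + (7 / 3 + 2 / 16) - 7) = -1.89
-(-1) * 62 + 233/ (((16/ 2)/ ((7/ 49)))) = 3705/ 56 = 66.16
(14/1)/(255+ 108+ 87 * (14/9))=0.03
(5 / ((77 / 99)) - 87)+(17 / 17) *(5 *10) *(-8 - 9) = -6514 / 7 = -930.57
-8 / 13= -0.62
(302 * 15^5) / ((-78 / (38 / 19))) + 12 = -76443594 / 13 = -5880276.46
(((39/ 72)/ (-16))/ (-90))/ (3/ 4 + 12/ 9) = 13/ 72000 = 0.00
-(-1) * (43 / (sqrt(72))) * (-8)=-86 * sqrt(2) / 3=-40.54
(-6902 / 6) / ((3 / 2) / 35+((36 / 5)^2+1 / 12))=-2415700 / 109129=-22.14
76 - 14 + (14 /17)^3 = 307350 /4913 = 62.56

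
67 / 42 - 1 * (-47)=2041 / 42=48.60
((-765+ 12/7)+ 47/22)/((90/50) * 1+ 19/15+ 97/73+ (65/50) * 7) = -25670523/455147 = -56.40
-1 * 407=-407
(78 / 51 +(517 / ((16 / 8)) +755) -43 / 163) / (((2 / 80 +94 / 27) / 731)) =130585355820 / 617281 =211549.29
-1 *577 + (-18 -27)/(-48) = -9217/16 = -576.06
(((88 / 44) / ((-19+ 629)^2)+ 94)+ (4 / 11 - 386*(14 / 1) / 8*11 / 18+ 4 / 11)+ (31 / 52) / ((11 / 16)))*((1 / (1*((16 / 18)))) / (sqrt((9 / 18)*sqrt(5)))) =-151910101501*sqrt(2)*5^(3 / 4) / 2128412000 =-337.50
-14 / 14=-1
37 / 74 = 1 / 2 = 0.50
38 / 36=1.06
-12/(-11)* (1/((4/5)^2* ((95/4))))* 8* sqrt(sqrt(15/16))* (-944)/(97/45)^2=-114696000* 15^(1/4)/1966481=-114.78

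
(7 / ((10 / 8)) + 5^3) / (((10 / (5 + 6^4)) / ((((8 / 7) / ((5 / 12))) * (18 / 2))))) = 367006896 / 875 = 419436.45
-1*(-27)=27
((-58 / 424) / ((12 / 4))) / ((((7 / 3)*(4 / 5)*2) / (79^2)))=-904945 / 11872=-76.23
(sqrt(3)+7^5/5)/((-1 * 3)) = -16807/15 - sqrt(3)/3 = -1121.04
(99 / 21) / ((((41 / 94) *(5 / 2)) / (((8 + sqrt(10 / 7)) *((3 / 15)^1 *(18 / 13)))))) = 11.01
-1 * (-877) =877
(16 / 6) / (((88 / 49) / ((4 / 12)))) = 49 / 99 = 0.49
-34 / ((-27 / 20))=680 / 27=25.19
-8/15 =-0.53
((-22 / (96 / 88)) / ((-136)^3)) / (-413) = -121 / 6233299968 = -0.00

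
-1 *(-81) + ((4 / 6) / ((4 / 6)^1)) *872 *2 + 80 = 1905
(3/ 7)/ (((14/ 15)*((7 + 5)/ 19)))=0.73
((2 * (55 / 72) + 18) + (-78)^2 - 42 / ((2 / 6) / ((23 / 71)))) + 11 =15524405 / 2556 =6073.71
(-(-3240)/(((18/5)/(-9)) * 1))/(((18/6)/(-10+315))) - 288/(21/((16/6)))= -5764756/7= -823536.57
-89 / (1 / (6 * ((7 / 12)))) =-623 / 2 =-311.50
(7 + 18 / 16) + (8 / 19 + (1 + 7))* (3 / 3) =2515 / 152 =16.55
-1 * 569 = -569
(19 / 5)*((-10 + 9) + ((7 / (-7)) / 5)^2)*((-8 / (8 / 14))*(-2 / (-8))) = 1596 / 125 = 12.77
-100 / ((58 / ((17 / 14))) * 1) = -425 / 203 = -2.09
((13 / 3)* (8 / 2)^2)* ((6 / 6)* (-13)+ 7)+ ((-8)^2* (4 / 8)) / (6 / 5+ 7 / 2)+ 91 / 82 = -1572747 / 3854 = -408.08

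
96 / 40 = 2.40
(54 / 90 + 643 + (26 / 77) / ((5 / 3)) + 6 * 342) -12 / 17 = 17639408 / 6545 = 2695.10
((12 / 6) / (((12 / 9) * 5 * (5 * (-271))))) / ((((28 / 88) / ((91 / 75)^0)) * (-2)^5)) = 33 / 1517600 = 0.00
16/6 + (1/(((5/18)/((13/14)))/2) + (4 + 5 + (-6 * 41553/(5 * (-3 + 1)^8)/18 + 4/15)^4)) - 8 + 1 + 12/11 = 207964665835474474637/16742319390720000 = 12421.50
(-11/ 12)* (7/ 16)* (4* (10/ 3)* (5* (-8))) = 1925/ 9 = 213.89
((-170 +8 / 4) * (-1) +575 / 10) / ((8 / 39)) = 17589 / 16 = 1099.31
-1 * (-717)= 717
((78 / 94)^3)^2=3518743761 / 10779215329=0.33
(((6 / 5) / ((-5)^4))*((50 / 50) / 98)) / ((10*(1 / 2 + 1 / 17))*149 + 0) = 51 / 2167484375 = 0.00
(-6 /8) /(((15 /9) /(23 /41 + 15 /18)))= -1029 /1640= -0.63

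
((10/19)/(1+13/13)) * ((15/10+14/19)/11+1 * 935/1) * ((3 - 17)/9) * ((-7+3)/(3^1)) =510.44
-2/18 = -1/9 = -0.11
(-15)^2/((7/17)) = 3825/7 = 546.43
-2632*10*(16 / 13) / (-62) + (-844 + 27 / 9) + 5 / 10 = -256323 / 806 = -318.02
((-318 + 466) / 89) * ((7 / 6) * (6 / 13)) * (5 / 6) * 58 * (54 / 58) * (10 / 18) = 25900 / 1157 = 22.39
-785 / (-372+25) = 785 / 347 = 2.26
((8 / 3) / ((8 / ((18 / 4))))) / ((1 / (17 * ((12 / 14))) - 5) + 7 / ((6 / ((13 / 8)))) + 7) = 1224 / 3235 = 0.38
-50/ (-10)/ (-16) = -5/ 16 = -0.31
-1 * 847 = -847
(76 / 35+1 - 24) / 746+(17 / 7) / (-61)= -107879 / 1592710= -0.07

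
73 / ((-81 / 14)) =-1022 / 81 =-12.62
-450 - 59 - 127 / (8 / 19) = -6485 / 8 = -810.62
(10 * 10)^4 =100000000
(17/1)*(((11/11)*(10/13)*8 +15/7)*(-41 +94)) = 7475.33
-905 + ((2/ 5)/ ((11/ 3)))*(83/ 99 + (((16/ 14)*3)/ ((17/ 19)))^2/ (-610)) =-7093757509609/ 7839175575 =-904.91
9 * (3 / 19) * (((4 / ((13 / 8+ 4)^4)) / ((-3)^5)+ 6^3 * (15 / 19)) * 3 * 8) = 25828030109632 / 4440976875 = 5815.84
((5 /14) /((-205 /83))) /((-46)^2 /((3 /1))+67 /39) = -3237 /15828050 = -0.00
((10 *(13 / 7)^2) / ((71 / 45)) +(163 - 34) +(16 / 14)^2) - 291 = -138.83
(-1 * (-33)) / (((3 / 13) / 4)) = 572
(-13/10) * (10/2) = -13/2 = -6.50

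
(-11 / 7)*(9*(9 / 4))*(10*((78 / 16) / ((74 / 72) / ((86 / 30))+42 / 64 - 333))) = 815022 / 174419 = 4.67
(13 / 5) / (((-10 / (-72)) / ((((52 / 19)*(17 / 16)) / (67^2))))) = 25857 / 2132275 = 0.01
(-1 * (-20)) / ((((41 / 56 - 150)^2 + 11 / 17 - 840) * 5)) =213248 / 1143091393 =0.00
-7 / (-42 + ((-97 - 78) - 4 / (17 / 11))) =119 / 3733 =0.03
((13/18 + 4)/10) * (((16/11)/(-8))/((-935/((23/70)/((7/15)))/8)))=46/88935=0.00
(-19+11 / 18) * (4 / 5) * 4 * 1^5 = -2648 / 45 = -58.84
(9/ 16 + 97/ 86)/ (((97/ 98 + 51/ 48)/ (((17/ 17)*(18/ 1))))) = 1025766/ 69187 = 14.83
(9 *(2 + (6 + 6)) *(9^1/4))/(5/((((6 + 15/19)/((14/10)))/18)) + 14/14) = 24381/1682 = 14.50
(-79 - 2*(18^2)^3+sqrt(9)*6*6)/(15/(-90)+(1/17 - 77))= 6938490738/7865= 882198.44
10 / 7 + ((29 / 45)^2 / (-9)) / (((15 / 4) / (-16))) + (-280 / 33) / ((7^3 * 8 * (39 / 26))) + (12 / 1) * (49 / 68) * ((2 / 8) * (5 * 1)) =124567624123 / 10019740500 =12.43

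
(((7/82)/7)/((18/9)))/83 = 1/13612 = 0.00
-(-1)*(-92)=-92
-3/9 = -1/3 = -0.33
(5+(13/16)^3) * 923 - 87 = 20574519/4096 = 5023.08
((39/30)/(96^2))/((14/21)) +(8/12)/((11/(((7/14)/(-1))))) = -6779/225280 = -0.03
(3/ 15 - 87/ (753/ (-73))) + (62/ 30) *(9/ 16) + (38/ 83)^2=1384192711/ 138331120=10.01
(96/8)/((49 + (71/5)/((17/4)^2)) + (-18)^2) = 17340/540121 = 0.03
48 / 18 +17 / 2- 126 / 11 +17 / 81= -139 / 1782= -0.08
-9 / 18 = -1 / 2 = -0.50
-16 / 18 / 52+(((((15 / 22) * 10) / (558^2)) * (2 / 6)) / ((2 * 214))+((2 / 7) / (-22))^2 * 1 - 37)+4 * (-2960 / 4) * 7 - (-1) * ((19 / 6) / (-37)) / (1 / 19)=-7889285174246283781 / 380048211951408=-20758.64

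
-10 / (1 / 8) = -80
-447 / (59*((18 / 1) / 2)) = -149 / 177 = -0.84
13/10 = 1.30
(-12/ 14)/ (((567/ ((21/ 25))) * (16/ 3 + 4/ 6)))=-1/ 4725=-0.00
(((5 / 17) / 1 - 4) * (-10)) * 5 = 3150 / 17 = 185.29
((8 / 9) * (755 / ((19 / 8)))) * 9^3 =3913920 / 19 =205995.79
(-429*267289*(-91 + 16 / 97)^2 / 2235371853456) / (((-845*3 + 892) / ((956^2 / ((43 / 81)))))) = 508492536373093979421 / 1146553341186662801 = 443.50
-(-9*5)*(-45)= -2025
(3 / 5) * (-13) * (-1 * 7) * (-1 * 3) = -819 / 5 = -163.80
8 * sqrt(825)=40 * sqrt(33)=229.78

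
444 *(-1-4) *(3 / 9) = -740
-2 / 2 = -1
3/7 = 0.43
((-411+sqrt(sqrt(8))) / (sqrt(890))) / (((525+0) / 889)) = 127 * sqrt(890) * (-411+2^(3 / 4)) / 66750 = -23.23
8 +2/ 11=8.18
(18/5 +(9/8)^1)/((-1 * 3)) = -63/40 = -1.58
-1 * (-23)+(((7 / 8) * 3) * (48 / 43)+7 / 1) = 1416 / 43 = 32.93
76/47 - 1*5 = -3.38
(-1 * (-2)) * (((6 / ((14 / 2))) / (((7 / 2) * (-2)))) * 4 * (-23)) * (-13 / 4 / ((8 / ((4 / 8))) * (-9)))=299 / 588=0.51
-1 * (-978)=978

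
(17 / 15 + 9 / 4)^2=41209 / 3600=11.45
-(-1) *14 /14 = 1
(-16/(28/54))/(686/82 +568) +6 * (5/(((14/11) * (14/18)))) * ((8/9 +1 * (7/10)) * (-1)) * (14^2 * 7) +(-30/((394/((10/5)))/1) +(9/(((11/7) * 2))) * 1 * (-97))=-15854381504337/238972426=-66343.98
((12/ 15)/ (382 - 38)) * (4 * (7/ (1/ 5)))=14/ 43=0.33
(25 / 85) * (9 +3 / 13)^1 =600 / 221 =2.71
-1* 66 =-66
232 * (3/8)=87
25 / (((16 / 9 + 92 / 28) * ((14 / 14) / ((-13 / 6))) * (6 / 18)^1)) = -20475 / 638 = -32.09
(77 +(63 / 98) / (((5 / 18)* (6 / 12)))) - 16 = 2297 / 35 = 65.63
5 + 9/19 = 104/19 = 5.47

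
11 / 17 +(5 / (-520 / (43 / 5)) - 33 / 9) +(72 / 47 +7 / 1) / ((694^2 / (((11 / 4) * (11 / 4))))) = -3724649183917 / 1200660751680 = -3.10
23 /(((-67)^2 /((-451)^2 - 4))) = 4678131 /4489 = 1042.13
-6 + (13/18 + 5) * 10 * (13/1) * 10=66896/9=7432.89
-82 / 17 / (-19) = 82 / 323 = 0.25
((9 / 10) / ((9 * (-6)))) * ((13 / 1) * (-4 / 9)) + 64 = 8653 / 135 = 64.10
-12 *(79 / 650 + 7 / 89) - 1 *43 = -1313261 / 28925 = -45.40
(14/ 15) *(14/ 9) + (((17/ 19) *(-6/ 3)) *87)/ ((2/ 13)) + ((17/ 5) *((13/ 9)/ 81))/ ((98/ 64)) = -685795423/ 678699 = -1010.46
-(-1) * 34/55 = 34/55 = 0.62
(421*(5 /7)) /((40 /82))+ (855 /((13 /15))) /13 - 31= 3129517 /4732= 661.35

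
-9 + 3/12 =-35/4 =-8.75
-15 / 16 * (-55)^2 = -45375 / 16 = -2835.94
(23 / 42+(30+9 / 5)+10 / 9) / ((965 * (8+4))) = 21079 / 7295400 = 0.00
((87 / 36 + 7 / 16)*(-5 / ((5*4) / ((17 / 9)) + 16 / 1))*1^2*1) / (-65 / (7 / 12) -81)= 81515 / 29224512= 0.00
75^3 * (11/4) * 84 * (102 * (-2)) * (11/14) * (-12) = 187444125000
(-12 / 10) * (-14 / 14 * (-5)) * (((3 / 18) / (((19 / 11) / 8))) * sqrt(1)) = -88 / 19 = -4.63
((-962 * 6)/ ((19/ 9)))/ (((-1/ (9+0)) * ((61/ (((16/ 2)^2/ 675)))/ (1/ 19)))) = 1108224/ 550525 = 2.01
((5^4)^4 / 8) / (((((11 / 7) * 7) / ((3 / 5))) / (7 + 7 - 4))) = 457763671875 / 44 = 10403719815.34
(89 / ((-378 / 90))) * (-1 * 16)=7120 / 21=339.05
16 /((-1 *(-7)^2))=-16 /49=-0.33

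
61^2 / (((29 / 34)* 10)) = 63257 / 145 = 436.26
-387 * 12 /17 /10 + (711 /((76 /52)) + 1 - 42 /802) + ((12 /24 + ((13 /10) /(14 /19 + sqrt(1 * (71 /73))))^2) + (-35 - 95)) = 3384884424810731 /9826145824300 - 3504949 * sqrt(5183) /18966025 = 331.17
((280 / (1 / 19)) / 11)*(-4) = -21280 / 11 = -1934.55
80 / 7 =11.43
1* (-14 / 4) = -7 / 2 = -3.50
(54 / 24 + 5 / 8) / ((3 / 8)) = 7.67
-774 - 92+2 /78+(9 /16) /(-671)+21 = -353794495 /418704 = -844.98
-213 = -213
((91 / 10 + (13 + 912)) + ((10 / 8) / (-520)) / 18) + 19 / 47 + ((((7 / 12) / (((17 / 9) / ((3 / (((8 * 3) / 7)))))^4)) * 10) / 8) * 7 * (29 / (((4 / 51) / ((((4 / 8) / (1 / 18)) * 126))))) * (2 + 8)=8732622716804929381 / 8852795228160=986425.47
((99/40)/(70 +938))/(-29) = -11/129920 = -0.00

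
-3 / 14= -0.21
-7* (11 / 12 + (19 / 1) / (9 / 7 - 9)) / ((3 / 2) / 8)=4676 / 81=57.73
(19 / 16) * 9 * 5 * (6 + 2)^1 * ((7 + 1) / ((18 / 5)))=950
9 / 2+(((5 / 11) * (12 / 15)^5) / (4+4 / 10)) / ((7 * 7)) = 6671149 / 1482250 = 4.50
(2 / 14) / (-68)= -0.00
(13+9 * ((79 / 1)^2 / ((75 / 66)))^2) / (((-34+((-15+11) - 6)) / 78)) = -6616995877479 / 13750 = -481236063.82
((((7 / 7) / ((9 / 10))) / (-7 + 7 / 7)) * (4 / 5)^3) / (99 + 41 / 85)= -136 / 142695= -0.00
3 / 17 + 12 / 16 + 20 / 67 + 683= 684.22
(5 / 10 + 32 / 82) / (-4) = -73 / 328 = -0.22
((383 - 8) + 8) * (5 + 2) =2681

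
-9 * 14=-126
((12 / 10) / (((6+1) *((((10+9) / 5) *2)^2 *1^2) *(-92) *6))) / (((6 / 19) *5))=-1 / 293664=-0.00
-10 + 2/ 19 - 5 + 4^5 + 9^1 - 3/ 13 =251415/ 247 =1017.87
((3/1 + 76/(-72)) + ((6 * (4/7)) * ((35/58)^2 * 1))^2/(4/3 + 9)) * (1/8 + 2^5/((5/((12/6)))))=85505067109/3157302384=27.08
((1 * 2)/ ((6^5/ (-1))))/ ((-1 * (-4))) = -1/ 15552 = -0.00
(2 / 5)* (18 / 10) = 18 / 25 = 0.72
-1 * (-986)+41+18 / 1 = 1045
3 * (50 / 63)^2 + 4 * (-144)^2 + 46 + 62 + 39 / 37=83054.94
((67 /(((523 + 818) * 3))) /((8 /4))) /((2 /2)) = 67 /8046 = 0.01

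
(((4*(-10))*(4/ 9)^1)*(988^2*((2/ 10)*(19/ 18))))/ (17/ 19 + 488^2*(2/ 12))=-5638207744/ 61085313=-92.30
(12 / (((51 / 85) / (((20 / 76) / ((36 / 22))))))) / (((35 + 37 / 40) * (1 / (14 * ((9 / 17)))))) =308000 / 464151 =0.66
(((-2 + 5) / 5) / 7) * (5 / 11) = 3 / 77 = 0.04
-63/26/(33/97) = -2037/286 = -7.12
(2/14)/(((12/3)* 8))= 1/224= 0.00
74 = 74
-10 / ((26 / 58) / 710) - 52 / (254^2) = -3320961269 / 209677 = -15838.46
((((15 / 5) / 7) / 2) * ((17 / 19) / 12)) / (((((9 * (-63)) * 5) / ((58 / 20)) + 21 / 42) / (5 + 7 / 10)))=-1479 / 15867880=-0.00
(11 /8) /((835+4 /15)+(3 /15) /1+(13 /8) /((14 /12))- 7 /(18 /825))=1155 /433462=0.00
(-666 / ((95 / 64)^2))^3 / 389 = -20300303524593401856 / 285950745453125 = -70992.31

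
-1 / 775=-0.00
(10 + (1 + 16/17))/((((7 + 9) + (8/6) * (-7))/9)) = 5481/340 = 16.12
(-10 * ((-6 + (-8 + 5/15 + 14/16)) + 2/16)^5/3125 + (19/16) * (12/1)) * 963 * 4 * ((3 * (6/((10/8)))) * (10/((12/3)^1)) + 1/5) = 12444037687373/84375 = 147484891.11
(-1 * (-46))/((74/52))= 1196/37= 32.32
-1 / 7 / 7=-1 / 49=-0.02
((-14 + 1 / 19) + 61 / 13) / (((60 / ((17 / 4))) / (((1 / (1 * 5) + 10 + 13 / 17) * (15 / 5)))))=-266319 / 12350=-21.56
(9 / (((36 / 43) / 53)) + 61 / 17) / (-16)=-38987 / 1088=-35.83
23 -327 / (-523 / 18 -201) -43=-18.58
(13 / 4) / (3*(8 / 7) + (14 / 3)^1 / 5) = 1365 / 1832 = 0.75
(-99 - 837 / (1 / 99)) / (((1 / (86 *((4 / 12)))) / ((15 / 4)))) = -8918415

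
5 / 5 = 1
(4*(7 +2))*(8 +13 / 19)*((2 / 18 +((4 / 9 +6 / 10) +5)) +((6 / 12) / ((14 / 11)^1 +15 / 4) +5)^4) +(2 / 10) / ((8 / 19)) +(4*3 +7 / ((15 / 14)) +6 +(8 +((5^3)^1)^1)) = 1161234627095852659 / 5438810680680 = 213508.93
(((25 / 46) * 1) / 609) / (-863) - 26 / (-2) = 314289041 / 24176082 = 13.00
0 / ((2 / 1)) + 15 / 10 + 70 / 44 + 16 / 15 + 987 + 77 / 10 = 329623 / 330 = 998.86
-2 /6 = -1 /3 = -0.33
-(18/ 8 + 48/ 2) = -105/ 4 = -26.25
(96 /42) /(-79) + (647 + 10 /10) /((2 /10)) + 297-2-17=3517.97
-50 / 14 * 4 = -100 / 7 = -14.29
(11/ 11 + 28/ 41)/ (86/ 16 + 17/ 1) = 552/ 7339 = 0.08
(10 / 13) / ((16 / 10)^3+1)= 1250 / 8281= 0.15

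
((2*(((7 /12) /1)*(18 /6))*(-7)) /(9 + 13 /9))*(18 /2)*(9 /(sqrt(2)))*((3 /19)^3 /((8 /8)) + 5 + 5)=-1344.07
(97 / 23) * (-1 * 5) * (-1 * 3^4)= 39285 / 23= 1708.04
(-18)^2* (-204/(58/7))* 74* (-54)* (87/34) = 81566352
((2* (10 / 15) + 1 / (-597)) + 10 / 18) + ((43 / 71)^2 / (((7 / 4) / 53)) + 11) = 1516509755 / 63199017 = 24.00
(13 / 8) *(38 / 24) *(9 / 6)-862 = -54921 / 64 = -858.14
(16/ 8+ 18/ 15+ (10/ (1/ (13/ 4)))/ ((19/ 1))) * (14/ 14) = 933/ 190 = 4.91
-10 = -10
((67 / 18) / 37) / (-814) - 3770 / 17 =-2043808619 / 9216108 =-221.76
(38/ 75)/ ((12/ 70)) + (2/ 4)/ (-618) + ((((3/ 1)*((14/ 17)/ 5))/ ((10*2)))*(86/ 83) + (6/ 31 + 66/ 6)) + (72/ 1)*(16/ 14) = 2737864651043/ 28383534900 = 96.46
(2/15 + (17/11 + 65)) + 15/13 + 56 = 265621/2145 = 123.83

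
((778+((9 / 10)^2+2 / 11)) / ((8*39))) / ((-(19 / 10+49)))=-856891 / 17468880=-0.05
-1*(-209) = 209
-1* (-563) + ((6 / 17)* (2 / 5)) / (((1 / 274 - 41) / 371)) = 536335367 / 954805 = 561.72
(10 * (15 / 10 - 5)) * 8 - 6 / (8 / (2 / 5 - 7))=-275.05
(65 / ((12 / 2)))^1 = 65 / 6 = 10.83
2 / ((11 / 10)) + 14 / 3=6.48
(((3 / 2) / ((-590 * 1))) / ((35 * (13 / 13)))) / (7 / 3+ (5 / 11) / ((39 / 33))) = -117 / 4377800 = -0.00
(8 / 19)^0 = 1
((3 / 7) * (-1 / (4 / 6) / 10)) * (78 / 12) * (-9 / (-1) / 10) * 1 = -1053 / 2800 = -0.38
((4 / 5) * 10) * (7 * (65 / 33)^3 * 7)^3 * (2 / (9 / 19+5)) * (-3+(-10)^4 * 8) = 569799934296043629089843750 / 46411484401953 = 12277132301160.93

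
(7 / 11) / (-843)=-7 / 9273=-0.00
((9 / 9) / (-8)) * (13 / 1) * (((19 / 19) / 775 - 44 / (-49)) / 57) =-147979 / 5772200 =-0.03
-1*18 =-18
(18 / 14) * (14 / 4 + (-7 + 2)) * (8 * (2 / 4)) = -54 / 7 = -7.71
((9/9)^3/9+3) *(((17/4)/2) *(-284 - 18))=-1996.56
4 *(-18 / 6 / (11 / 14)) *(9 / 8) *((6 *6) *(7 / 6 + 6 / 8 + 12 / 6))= -26649 / 11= -2422.64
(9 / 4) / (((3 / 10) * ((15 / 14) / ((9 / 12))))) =21 / 4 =5.25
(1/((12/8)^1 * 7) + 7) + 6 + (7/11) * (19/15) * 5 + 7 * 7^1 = 15275/231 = 66.13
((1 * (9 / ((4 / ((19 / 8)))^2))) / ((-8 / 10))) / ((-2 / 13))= 211185 / 8192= 25.78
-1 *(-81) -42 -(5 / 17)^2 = 11246 / 289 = 38.91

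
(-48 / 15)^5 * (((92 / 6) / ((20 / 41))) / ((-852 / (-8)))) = -988807168 / 9984375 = -99.04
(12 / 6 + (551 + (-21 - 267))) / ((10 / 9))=477 / 2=238.50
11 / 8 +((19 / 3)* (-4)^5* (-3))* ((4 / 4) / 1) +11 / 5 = 778383 / 40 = 19459.58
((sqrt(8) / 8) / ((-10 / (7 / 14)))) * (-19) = 19 * sqrt(2) / 80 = 0.34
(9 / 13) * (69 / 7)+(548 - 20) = 534.82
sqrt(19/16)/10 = sqrt(19)/40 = 0.11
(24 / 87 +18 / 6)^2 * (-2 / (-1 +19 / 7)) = -63175 / 5046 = -12.52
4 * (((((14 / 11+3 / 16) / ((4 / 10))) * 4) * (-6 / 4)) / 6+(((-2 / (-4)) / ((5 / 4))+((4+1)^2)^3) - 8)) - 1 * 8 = 27476679 / 440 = 62447.00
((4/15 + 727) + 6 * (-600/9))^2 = 24098281/225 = 107103.47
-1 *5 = -5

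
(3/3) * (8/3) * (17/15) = 136/45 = 3.02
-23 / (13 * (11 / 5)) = -115 / 143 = -0.80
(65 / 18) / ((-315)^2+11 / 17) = 1105 / 30363048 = 0.00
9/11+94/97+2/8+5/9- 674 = -25790093/38412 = -671.41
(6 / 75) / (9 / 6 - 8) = -4 / 325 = -0.01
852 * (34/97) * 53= 1535304/97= 15827.88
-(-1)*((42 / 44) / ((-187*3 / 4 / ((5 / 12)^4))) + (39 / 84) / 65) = 5178619 / 746444160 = 0.01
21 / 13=1.62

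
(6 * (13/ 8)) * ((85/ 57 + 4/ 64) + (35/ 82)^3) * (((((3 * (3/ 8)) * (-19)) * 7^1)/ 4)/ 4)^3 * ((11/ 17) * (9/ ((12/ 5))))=-19855771172433701505/ 629028562141184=-31565.77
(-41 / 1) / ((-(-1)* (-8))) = 41 / 8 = 5.12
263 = 263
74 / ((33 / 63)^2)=32634 / 121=269.70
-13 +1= -12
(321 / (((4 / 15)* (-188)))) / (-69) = 1605 / 17296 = 0.09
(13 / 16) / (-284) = -13 / 4544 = -0.00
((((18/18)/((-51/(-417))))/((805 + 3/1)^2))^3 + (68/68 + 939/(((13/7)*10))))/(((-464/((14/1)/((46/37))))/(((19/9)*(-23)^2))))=-172867797554515950337869651023/123699379377588790162882560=-1397.48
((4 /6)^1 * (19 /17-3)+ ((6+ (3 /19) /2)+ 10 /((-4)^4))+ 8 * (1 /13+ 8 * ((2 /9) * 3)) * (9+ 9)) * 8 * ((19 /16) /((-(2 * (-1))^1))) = 1264037449 /339456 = 3723.72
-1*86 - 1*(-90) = 4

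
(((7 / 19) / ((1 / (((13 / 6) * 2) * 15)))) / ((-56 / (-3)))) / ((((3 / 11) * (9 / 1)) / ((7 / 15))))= 1001 / 4104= 0.24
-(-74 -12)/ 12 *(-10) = -215/ 3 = -71.67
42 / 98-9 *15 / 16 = -8.01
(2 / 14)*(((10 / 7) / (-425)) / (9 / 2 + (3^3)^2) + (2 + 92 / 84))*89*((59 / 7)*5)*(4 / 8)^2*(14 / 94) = 14186736971 / 229738068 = 61.75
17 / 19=0.89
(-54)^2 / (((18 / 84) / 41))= 557928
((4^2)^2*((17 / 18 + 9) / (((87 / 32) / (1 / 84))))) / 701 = 183296 / 11526543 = 0.02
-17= -17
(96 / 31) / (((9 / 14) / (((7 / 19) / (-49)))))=-64 / 1767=-0.04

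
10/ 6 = 5/ 3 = 1.67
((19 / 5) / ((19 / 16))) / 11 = 16 / 55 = 0.29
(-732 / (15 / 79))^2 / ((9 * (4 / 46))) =4272988024 / 225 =18991057.88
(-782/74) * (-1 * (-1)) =-391/37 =-10.57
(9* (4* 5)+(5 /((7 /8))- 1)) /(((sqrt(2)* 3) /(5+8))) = 565.99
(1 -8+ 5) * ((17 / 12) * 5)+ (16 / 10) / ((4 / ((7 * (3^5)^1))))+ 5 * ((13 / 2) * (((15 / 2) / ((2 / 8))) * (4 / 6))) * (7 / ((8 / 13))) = 483599 / 60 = 8059.98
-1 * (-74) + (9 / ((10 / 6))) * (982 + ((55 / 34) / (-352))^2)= 31823774371 / 5918720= 5376.80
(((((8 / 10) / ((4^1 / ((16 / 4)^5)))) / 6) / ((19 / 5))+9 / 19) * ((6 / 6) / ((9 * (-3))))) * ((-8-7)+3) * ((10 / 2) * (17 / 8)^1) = 45815 / 1026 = 44.65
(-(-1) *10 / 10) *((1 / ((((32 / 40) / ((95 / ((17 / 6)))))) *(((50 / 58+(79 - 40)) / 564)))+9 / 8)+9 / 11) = 257220423 / 432344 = 594.94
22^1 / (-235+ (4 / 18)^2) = -1782 / 19031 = -0.09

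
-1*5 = -5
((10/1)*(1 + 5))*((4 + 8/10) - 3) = 108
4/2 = 2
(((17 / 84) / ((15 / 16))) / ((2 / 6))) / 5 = 68 / 525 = 0.13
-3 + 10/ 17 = -2.41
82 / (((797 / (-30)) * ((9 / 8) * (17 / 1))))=-0.16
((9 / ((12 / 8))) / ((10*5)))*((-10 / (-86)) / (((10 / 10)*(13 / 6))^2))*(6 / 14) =324 / 254345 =0.00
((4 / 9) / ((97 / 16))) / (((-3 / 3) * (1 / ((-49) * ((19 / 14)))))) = 4256 / 873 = 4.88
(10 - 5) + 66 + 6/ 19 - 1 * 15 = 1070/ 19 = 56.32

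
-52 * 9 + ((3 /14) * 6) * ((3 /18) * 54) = -3195 /7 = -456.43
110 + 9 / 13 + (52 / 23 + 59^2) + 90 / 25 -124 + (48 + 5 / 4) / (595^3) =875096665154703 / 251931270500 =3473.55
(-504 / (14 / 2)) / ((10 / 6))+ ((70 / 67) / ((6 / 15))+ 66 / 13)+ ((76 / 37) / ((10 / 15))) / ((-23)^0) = -32.43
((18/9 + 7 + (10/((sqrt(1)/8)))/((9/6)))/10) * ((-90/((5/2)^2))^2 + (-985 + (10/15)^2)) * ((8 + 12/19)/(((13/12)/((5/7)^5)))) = -268144124600/37361961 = -7176.93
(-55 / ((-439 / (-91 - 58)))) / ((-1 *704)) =745 / 28096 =0.03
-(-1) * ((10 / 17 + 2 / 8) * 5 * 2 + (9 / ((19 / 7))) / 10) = 14073 / 1615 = 8.71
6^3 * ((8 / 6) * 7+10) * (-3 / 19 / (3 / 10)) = -2197.89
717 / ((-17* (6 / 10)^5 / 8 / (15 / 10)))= -2987500 / 459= -6508.71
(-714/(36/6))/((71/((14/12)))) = -833/426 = -1.96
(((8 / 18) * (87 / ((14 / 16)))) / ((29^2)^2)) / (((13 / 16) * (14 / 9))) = 768 / 15535793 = 0.00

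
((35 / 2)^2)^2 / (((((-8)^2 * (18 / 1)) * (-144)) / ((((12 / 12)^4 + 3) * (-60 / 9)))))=7503125 / 497664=15.08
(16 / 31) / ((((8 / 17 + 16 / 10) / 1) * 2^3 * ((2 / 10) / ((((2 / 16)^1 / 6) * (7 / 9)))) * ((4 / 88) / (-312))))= -38675 / 2232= -17.33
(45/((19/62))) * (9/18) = 1395/19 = 73.42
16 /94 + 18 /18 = 55 /47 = 1.17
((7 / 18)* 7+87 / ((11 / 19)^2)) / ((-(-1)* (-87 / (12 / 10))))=-114251 / 31581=-3.62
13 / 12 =1.08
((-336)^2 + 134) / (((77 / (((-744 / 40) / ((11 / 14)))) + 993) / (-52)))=-84094320 / 14161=-5938.45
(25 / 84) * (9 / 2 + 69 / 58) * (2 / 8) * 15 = 20625 / 3248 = 6.35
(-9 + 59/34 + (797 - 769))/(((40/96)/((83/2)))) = 35109/17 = 2065.24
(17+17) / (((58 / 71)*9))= 1207 / 261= 4.62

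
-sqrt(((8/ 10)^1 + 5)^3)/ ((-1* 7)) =29* sqrt(145)/ 175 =2.00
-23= -23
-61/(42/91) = -793/6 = -132.17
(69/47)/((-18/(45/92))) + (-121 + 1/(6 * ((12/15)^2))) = -544957/4512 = -120.78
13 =13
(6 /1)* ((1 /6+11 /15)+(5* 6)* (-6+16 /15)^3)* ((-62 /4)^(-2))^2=-25927856 /69264075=-0.37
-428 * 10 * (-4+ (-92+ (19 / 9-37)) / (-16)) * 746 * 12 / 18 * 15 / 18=-564740650 / 81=-6972106.79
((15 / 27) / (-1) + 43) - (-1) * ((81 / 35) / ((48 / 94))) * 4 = 38161 / 630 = 60.57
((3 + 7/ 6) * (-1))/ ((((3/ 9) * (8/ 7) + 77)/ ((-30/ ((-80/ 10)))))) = -21/ 104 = -0.20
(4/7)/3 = 4/21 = 0.19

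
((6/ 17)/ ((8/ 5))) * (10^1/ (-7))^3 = -3750/ 5831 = -0.64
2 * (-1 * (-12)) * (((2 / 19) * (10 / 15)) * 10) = 16.84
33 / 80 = 0.41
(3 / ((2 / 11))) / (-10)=-1.65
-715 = -715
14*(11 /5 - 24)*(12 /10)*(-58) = 531048 /25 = 21241.92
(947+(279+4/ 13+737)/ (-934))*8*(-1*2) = -91882096/ 6071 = -15134.59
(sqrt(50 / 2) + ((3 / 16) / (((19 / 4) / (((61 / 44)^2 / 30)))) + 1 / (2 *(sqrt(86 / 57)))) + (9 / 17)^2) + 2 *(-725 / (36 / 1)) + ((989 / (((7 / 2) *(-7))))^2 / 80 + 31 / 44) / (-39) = -4244778596942563 / 119452380727680 + sqrt(4902) / 172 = -35.13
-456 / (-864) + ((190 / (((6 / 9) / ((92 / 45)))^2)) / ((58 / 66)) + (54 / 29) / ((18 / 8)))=2034.66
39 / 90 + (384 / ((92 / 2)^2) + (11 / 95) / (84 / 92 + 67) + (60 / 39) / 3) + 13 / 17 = 1493546874 / 788551205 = 1.89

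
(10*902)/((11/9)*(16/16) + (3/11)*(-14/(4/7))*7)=-1785960/9019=-198.02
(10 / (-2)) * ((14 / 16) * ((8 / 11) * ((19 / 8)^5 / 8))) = -86663465 / 2883584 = -30.05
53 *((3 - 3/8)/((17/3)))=24.55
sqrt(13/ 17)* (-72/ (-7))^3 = 373248* sqrt(221)/ 5831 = 951.59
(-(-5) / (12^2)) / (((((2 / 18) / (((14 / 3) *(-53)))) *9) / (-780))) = 6698.61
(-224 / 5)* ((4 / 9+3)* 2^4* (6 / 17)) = -222208 / 255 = -871.40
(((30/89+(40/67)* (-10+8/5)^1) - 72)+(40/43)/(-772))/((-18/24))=15178445600/148460811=102.24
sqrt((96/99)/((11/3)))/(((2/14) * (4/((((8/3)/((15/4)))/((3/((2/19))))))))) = 448 * sqrt(2)/28215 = 0.02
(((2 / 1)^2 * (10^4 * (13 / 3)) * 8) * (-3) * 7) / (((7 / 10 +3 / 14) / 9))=-286650000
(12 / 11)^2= 144 / 121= 1.19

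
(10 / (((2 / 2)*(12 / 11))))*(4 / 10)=11 / 3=3.67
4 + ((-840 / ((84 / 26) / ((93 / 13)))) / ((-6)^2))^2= 2673.44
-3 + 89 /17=38 /17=2.24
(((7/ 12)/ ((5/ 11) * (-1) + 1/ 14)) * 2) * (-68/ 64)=3.24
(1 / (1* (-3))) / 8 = -1 / 24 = -0.04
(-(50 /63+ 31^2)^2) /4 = -3671511649 /15876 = -231261.76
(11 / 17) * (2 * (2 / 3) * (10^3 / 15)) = 8800 / 153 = 57.52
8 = 8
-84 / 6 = -14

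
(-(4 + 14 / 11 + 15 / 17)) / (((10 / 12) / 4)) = -27624 / 935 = -29.54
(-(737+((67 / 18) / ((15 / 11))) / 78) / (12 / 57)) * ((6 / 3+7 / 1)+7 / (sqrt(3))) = -294917183 / 9360- 2064420281 * sqrt(3) / 252720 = -45657.03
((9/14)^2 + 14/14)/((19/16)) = 1108/931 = 1.19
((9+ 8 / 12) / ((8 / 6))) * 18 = 261 / 2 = 130.50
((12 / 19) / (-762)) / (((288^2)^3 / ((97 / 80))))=-97 / 55077248977002823680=-0.00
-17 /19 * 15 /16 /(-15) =17 /304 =0.06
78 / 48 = 1.62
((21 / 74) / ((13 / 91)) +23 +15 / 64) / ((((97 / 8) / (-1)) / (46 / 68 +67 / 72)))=-117475141 / 35143488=-3.34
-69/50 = -1.38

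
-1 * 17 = -17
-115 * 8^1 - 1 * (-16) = -904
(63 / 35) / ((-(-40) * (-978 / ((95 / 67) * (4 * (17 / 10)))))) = -969 / 2184200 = -0.00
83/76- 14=-981/76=-12.91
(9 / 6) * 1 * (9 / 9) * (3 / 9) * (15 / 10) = 0.75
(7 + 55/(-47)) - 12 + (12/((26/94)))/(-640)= -609827/97760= -6.24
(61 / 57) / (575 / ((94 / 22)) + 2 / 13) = 37271 / 4692183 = 0.01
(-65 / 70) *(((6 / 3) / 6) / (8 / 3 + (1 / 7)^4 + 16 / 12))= -4459 / 57630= -0.08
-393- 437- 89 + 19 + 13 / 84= -75587 / 84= -899.85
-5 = -5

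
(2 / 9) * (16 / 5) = 32 / 45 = 0.71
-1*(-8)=8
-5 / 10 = -1 / 2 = -0.50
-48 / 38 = -24 / 19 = -1.26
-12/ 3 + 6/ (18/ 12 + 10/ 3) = -80/ 29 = -2.76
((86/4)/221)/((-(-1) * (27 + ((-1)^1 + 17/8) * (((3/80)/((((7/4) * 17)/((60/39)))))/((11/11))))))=1204/334179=0.00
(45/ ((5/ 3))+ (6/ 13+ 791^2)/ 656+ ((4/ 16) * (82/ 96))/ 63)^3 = 252830739774601307647107401257/ 267982825328621125632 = 943458743.91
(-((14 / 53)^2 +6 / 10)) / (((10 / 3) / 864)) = -12191472 / 70225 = -173.61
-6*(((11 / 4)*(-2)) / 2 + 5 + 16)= -219 / 2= -109.50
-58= -58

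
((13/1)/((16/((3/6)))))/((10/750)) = 975/32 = 30.47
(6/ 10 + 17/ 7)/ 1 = 106/ 35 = 3.03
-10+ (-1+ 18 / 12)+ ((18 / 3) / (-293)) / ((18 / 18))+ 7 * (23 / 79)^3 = -2700755547 / 288920854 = -9.35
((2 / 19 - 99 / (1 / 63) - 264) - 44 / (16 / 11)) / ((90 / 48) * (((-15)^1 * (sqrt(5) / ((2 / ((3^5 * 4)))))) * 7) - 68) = -135011824 / 13915449028679 + 189972060075 * sqrt(5) / 13915449028679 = 0.03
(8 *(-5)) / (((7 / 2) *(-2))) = 40 / 7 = 5.71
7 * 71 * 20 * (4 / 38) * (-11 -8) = -19880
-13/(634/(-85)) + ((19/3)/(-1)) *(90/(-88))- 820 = -11322705/13948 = -811.78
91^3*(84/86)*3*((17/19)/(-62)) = -807074541/25327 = -31866.17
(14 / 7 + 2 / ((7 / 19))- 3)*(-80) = -2480 / 7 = -354.29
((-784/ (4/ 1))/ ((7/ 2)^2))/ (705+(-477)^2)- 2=-228242/ 114117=-2.00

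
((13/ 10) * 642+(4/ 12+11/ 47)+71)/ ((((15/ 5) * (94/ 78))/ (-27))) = -74745216/ 11045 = -6767.34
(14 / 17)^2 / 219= 196 / 63291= 0.00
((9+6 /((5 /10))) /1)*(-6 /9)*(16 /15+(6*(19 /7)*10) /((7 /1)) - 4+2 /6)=-10126 /35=-289.31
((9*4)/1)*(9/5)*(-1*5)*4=-1296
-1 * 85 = -85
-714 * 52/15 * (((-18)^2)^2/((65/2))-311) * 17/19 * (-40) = 24565628864/95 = 258585566.99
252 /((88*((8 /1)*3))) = 21 /176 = 0.12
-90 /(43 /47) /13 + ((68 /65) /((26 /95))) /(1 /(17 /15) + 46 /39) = -4365732 /764153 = -5.71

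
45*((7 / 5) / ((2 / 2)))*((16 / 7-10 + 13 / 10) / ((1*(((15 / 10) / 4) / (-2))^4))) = -14712832 / 45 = -326951.82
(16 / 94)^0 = 1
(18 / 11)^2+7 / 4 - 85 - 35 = -55937 / 484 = -115.57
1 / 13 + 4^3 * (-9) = -7487 / 13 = -575.92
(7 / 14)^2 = 1 / 4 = 0.25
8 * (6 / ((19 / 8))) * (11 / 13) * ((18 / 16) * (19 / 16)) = 22.85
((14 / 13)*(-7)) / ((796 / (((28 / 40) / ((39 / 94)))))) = -16121 / 1008930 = -0.02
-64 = -64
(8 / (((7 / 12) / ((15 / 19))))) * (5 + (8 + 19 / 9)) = 21760 / 133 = 163.61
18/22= 9/11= 0.82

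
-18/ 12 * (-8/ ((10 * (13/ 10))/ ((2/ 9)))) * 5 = 40/ 39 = 1.03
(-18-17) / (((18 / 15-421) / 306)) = 25.51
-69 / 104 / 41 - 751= -3202333 / 4264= -751.02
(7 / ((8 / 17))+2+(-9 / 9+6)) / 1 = 175 / 8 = 21.88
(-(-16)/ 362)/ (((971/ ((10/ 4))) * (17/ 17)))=20/ 175751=0.00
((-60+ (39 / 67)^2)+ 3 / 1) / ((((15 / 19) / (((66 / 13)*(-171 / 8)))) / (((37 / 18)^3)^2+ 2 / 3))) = 10893198032090605 / 18378253296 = 592722.16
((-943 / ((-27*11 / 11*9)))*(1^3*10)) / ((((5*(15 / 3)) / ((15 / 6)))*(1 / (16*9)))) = 15088 / 27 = 558.81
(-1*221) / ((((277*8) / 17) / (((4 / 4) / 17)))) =-221 / 2216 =-0.10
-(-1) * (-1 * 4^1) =-4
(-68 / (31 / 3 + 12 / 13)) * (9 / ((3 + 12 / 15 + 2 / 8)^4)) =-141440000 / 699907797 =-0.20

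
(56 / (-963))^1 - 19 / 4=-18521 / 3852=-4.81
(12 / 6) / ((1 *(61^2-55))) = 0.00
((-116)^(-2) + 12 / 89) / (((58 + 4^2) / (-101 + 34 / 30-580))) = -823799539 / 664659120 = -1.24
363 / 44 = 33 / 4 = 8.25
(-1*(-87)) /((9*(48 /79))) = 2291 /144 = 15.91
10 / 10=1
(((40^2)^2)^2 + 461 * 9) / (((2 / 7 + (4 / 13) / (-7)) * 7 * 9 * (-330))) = -7745163641267 / 5940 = -1303899602.91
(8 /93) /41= 8 /3813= 0.00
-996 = -996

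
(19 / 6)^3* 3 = 6859 / 72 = 95.26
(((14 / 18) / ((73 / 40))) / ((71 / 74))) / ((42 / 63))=10360 / 15549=0.67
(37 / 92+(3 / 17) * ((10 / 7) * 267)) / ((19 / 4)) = 39017 / 2737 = 14.26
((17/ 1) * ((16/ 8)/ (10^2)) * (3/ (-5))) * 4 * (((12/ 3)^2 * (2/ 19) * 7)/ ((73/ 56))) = -1279488/ 173375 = -7.38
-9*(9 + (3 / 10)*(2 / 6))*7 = -5733 / 10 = -573.30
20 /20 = 1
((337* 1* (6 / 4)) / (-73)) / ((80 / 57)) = -57627 / 11680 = -4.93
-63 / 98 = -9 / 14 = -0.64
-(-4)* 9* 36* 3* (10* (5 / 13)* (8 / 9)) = 172800 / 13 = 13292.31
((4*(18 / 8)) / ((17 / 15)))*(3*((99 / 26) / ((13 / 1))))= 40095 / 5746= 6.98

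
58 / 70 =29 / 35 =0.83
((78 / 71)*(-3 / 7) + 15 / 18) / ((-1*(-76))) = 1081 / 226632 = 0.00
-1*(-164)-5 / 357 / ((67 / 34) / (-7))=32974 / 201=164.05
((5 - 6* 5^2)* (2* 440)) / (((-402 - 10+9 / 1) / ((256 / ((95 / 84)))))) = 548782080 / 7657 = 71670.64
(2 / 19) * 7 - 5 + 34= 565 / 19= 29.74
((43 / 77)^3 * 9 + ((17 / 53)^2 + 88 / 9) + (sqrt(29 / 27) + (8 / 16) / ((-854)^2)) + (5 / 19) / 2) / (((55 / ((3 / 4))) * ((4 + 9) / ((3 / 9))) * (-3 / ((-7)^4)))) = -529129843361569429 / 163291226065212960-2401 * sqrt(87) / 77220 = -3.53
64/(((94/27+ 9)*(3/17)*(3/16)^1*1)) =52224/337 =154.97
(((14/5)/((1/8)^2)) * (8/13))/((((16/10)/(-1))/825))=-56861.54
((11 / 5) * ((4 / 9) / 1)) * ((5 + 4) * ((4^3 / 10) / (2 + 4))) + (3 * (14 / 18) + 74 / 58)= 9422 / 725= 13.00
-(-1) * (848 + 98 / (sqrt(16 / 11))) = 929.26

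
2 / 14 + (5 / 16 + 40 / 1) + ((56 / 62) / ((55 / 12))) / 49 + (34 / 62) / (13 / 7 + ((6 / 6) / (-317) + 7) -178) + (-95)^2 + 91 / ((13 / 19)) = 26371595356613 / 2866958864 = 9198.46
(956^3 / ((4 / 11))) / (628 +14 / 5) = 6006844360 / 1577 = 3809032.57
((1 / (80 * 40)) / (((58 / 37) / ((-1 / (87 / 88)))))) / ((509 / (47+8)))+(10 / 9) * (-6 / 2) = -3.33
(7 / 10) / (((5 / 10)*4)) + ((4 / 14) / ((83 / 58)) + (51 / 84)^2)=298771 / 325360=0.92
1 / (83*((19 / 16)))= 0.01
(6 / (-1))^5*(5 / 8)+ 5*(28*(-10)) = -6260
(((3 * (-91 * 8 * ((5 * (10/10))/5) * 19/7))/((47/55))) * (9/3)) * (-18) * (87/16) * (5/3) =159555825/47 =3394804.79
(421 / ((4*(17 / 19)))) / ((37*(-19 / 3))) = -1263 / 2516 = -0.50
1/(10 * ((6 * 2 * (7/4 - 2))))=-1/30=-0.03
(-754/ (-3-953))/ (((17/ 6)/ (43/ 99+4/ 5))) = 230347/ 670395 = 0.34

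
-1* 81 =-81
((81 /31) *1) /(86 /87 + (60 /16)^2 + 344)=0.01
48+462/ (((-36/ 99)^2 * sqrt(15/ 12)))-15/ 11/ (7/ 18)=3169.51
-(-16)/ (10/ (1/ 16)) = 1/ 10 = 0.10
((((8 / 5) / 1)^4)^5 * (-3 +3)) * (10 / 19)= 0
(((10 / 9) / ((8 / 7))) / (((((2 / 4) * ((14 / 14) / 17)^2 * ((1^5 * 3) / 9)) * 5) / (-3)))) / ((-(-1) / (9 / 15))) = -6069 / 10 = -606.90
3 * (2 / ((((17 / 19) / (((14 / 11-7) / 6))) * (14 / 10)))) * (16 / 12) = -1140 / 187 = -6.10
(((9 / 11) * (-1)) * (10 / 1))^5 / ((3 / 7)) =-85551.16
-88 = -88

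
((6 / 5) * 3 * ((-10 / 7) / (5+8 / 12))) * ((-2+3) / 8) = -27 / 238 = -0.11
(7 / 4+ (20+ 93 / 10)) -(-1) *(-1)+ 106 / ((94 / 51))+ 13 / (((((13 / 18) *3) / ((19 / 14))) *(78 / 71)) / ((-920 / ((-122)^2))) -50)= 998849795051 / 11429171420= 87.39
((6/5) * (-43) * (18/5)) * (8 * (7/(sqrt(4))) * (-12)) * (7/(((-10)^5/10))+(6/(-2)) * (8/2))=-11703562668/15625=-749028.01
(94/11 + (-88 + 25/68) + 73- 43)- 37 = -64393/748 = -86.09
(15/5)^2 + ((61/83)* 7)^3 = 83000566/571787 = 145.16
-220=-220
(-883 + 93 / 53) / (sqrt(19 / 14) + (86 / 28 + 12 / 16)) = -139931176 / 550405 + 2615536*sqrt(266) / 550405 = -176.73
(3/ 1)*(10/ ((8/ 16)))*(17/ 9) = 113.33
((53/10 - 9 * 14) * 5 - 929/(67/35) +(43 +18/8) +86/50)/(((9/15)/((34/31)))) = -118664267/62310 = -1904.42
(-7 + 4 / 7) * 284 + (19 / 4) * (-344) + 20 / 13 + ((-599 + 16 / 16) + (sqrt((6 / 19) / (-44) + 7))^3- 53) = -373935 / 91 + 2923 * sqrt(1221814) / 174724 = -4090.68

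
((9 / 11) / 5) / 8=9 / 440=0.02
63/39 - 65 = -824/13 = -63.38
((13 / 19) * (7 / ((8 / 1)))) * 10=455 / 76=5.99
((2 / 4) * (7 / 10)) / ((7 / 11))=11 / 20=0.55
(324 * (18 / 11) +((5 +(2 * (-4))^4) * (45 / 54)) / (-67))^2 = 498863927809 / 2172676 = 229608.06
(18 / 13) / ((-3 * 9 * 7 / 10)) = -20 / 273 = -0.07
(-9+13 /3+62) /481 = 172 /1443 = 0.12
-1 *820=-820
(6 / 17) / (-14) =-3 / 119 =-0.03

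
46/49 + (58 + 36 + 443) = 537.94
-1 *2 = -2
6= 6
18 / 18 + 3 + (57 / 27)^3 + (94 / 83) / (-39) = 10524383 / 786591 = 13.38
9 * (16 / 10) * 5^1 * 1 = 72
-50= -50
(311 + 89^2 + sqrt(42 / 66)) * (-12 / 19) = -5199.66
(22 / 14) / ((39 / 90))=330 / 91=3.63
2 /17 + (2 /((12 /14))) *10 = 1196 /51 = 23.45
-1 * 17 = -17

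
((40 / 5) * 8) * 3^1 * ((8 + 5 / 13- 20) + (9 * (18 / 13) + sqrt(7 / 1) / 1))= 670.45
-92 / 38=-46 / 19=-2.42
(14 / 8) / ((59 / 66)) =1.96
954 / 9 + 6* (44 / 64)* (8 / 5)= 112.60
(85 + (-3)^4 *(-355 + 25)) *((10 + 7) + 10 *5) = -1785215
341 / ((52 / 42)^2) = 150381 / 676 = 222.46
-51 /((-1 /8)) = 408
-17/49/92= -17/4508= -0.00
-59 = -59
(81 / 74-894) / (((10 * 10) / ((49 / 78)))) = -43169 / 7696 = -5.61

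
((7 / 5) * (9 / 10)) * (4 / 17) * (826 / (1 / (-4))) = -416304 / 425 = -979.54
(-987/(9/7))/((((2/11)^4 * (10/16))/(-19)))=640646237/30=21354874.57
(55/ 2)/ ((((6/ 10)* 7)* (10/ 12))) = 55/ 7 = 7.86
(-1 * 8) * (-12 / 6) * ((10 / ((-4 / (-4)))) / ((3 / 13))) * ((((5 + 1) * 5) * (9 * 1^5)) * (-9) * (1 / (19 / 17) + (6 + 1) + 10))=-572832000 / 19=-30149052.63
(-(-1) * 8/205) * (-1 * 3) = -24/205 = -0.12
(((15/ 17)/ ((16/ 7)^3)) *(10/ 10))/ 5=0.01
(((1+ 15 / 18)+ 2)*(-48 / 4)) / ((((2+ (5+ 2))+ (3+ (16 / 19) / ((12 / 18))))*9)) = -437 / 1134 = -0.39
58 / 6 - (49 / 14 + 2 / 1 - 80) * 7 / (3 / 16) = 2791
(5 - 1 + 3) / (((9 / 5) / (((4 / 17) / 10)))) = 14 / 153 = 0.09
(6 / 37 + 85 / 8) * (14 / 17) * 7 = 156457 / 2516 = 62.18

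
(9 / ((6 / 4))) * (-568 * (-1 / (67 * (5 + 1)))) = 568 / 67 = 8.48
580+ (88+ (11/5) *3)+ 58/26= 43994/65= 676.83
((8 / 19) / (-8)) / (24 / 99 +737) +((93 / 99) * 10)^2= 44422285163 / 503391339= 88.25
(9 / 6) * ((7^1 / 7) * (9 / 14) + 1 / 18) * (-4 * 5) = -440 / 21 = -20.95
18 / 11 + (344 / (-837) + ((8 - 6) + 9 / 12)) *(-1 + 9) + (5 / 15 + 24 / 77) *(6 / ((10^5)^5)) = 6557180000000000000000000124713 / 322245000000000000000000000000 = 20.35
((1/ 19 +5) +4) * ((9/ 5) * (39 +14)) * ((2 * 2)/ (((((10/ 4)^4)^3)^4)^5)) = 579836802330711055745328240603808026850200355341053127200516236715406787608576/ 53768094530533604682085395789646263697802528988951133000646775908992039079145017868765967996018188715507842608325212113581803726435059953558948109275661408901214599609375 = 0.00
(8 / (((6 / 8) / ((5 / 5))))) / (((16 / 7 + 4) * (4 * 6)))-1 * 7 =-686 / 99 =-6.93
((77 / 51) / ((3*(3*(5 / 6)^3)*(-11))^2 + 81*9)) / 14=1056 / 39278993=0.00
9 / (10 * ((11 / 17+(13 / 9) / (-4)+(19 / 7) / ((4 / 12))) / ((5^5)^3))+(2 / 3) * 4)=117663574218750 / 34863281286109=3.37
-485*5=-2425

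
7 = 7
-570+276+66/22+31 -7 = -267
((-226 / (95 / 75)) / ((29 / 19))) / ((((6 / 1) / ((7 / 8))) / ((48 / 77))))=-3390 / 319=-10.63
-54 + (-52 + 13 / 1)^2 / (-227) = -13779 / 227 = -60.70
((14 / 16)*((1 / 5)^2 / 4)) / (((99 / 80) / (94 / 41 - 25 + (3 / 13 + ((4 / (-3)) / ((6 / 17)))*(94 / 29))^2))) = 200952864721 / 233645152455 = 0.86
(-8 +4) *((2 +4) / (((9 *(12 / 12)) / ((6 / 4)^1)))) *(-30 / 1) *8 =960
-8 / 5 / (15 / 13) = -104 / 75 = -1.39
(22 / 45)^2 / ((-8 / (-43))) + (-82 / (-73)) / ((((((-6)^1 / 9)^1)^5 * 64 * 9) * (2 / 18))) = 174292253 / 151372800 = 1.15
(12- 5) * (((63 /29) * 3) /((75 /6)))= 2646 /725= 3.65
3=3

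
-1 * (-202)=202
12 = 12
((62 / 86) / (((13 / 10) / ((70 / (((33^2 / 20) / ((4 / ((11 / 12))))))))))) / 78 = 3472000 / 87051393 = 0.04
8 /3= 2.67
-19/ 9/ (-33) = 19/ 297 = 0.06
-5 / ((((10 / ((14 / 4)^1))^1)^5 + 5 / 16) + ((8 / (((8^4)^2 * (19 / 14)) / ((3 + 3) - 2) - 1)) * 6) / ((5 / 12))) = -267875888786800 / 10217288863302359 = -0.03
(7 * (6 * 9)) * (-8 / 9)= -336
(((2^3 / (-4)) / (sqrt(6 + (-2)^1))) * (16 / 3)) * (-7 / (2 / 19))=1064 / 3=354.67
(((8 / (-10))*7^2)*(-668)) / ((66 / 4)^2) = 523712 / 5445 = 96.18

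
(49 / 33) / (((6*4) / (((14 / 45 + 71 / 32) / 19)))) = 178507 / 21669120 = 0.01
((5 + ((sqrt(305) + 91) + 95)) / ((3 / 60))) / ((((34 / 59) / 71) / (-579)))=-297420972.00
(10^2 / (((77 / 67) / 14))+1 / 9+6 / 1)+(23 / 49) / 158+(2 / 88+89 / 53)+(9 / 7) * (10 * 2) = 101694788533 / 81244548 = 1251.71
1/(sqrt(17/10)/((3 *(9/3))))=9 *sqrt(170)/17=6.90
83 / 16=5.19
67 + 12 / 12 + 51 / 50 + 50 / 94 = 163447 / 2350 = 69.55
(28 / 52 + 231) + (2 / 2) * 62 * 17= 16712 / 13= 1285.54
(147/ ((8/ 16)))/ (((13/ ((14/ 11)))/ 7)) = 28812/ 143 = 201.48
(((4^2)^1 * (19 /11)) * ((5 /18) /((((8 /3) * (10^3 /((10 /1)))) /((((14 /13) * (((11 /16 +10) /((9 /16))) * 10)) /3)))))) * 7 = 17689 /1287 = 13.74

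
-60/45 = -4/3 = -1.33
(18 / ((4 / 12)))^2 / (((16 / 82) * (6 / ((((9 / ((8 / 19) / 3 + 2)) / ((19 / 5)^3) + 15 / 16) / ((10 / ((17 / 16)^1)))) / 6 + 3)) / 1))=678016711647 / 90198016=7516.98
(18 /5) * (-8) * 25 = -720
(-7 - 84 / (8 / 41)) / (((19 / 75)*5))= -13125 / 38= -345.39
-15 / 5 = -3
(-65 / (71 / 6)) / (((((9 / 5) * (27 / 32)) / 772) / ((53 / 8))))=-106381600 / 5751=-18497.93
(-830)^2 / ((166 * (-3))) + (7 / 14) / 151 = -1253297 / 906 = -1383.33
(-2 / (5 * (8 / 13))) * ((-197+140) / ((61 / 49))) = 36309 / 1220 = 29.76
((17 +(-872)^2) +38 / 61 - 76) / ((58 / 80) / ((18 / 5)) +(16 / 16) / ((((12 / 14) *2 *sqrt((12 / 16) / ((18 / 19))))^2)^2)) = 803670266064 / 408151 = 1969051.32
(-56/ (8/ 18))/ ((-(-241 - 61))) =-0.42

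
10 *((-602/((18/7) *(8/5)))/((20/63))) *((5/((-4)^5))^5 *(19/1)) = 4378609375/18014398509481984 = 0.00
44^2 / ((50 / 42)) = 40656 / 25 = 1626.24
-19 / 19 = -1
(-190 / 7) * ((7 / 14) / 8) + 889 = 49689 / 56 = 887.30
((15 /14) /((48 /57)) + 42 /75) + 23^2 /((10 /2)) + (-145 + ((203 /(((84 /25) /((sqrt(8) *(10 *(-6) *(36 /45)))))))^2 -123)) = 376767101941 /5600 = 67279839.63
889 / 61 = 14.57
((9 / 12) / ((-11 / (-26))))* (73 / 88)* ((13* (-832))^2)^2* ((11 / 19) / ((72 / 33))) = 101466564752703488 / 19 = 5340345513300183.58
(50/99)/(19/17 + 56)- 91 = -90.99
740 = 740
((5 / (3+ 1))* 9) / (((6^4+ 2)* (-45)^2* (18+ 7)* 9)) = 1 / 52569000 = 0.00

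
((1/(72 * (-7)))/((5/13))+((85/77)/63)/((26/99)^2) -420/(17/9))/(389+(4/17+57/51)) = -11256171293/19782977760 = -0.57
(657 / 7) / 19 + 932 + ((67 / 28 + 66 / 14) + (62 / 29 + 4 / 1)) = 14659453 / 15428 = 950.18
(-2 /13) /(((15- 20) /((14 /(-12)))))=-0.04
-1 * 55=-55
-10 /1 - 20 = -30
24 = 24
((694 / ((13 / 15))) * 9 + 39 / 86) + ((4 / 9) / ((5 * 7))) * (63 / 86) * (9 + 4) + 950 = 45600411 / 5590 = 8157.50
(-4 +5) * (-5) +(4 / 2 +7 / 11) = -26 / 11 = -2.36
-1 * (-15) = 15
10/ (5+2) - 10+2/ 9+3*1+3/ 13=-4192/ 819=-5.12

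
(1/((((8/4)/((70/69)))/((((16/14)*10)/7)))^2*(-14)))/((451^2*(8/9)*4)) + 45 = 1660792553615/36906501247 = 45.00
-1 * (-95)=95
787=787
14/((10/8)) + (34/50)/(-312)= 11.20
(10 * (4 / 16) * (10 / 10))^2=25 / 4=6.25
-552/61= -9.05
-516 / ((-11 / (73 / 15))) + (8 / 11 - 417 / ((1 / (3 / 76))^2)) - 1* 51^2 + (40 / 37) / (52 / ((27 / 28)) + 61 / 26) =-2372.61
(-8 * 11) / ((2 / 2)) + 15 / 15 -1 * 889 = -976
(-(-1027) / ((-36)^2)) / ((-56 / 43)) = -44161 / 72576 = -0.61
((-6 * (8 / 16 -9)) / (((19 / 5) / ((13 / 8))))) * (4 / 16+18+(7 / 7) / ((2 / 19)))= 367965 / 608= 605.21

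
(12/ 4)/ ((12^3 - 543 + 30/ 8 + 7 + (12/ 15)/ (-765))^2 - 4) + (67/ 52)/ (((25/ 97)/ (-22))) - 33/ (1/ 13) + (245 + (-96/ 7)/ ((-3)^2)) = -192869644715616878227/ 652673947480777950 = -295.51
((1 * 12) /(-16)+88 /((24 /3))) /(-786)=-41 /3144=-0.01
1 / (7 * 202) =1 / 1414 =0.00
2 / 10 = 1 / 5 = 0.20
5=5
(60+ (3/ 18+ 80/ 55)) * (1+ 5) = 4067/ 11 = 369.73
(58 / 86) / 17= 29 / 731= 0.04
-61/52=-1.17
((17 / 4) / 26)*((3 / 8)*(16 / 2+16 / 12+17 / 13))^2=2.60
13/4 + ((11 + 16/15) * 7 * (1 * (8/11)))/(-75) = 120331/49500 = 2.43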